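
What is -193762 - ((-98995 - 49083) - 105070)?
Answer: 59386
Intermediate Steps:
-193762 - ((-98995 - 49083) - 105070) = -193762 - (-148078 - 105070) = -193762 - 1*(-253148) = -193762 + 253148 = 59386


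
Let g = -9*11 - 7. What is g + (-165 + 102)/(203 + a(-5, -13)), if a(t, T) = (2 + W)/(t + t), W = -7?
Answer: -43268/407 ≈ -106.31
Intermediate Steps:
a(t, T) = -5/(2*t) (a(t, T) = (2 - 7)/(t + t) = -5*1/(2*t) = -5/(2*t))
g = -106 (g = -99 - 7 = -106)
g + (-165 + 102)/(203 + a(-5, -13)) = -106 + (-165 + 102)/(203 - 5/2/(-5)) = -106 - 63/(203 - 5/2*(-⅕)) = -106 - 63/(203 + ½) = -106 - 63/407/2 = -106 - 63*2/407 = -106 - 126/407 = -43268/407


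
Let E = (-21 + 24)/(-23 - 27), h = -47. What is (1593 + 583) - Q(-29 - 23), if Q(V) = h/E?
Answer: 4178/3 ≈ 1392.7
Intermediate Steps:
E = -3/50 (E = 3/(-50) = 3*(-1/50) = -3/50 ≈ -0.060000)
Q(V) = 2350/3 (Q(V) = -47/(-3/50) = -47*(-50/3) = 2350/3)
(1593 + 583) - Q(-29 - 23) = (1593 + 583) - 1*2350/3 = 2176 - 2350/3 = 4178/3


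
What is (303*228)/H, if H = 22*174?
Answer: 5757/319 ≈ 18.047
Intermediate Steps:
H = 3828
(303*228)/H = (303*228)/3828 = 69084*(1/3828) = 5757/319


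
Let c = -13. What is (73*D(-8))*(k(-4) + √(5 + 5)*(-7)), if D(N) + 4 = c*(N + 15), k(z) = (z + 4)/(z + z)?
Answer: 48545*√10 ≈ 1.5351e+5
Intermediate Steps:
k(z) = (4 + z)/(2*z) (k(z) = (4 + z)/((2*z)) = (4 + z)*(1/(2*z)) = (4 + z)/(2*z))
D(N) = -199 - 13*N (D(N) = -4 - 13*(N + 15) = -4 - 13*(15 + N) = -4 + (-195 - 13*N) = -199 - 13*N)
(73*D(-8))*(k(-4) + √(5 + 5)*(-7)) = (73*(-199 - 13*(-8)))*((½)*(4 - 4)/(-4) + √(5 + 5)*(-7)) = (73*(-199 + 104))*((½)*(-¼)*0 + √10*(-7)) = (73*(-95))*(0 - 7*√10) = -(-48545)*√10 = 48545*√10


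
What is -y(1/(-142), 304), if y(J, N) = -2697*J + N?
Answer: -45865/142 ≈ -322.99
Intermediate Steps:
y(J, N) = N - 2697*J
-y(1/(-142), 304) = -(304 - 2697/(-142)) = -(304 - 2697*(-1/142)) = -(304 + 2697/142) = -1*45865/142 = -45865/142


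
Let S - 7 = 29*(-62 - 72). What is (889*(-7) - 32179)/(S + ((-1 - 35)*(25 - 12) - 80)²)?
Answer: -38402/296425 ≈ -0.12955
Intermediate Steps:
S = -3879 (S = 7 + 29*(-62 - 72) = 7 + 29*(-134) = 7 - 3886 = -3879)
(889*(-7) - 32179)/(S + ((-1 - 35)*(25 - 12) - 80)²) = (889*(-7) - 32179)/(-3879 + ((-1 - 35)*(25 - 12) - 80)²) = (-6223 - 32179)/(-3879 + (-36*13 - 80)²) = -38402/(-3879 + (-468 - 80)²) = -38402/(-3879 + (-548)²) = -38402/(-3879 + 300304) = -38402/296425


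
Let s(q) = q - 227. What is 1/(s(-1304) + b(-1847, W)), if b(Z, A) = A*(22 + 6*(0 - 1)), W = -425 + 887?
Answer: 1/5861 ≈ 0.00017062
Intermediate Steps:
s(q) = -227 + q
W = 462
b(Z, A) = 16*A (b(Z, A) = A*(22 + 6*(-1)) = A*(22 - 6) = A*16 = 16*A)
1/(s(-1304) + b(-1847, W)) = 1/((-227 - 1304) + 16*462) = 1/(-1531 + 7392) = 1/5861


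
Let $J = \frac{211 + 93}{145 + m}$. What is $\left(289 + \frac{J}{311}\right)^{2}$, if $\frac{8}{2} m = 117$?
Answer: $\frac{3924631448440641}{46987932289} \approx 83524.0$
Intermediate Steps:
$m = \frac{117}{4}$ ($m = \frac{1}{4} \cdot 117 = \frac{117}{4} \approx 29.25$)
$J = \frac{1216}{697}$ ($J = \frac{211 + 93}{145 + \frac{117}{4}} = \frac{304}{\frac{697}{4}} = 304 \cdot \frac{4}{697} = \frac{1216}{697} \approx 1.7446$)
$\left(289 + \frac{J}{311}\right)^{2} = \left(289 + \frac{1216}{697 \cdot 311}\right)^{2} = \left(289 + \frac{1216}{697} \cdot \frac{1}{311}\right)^{2} = \left(289 + \frac{1216}{216767}\right)^{2} = \left(\frac{62646879}{216767}\right)^{2} = \frac{3924631448440641}{46987932289}$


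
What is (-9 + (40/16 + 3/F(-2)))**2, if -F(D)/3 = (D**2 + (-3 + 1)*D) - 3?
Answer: 4489/100 ≈ 44.890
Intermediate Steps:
F(D) = 9 - 3*D**2 + 6*D (F(D) = -3*((D**2 + (-3 + 1)*D) - 3) = -3*((D**2 - 2*D) - 3) = -3*(-3 + D**2 - 2*D) = 9 - 3*D**2 + 6*D)
(-9 + (40/16 + 3/F(-2)))**2 = (-9 + (40/16 + 3/(9 - 3*(-2)**2 + 6*(-2))))**2 = (-9 + (40*(1/16) + 3/(9 - 3*4 - 12)))**2 = (-9 + (5/2 + 3/(9 - 12 - 12)))**2 = (-9 + (5/2 + 3/(-15)))**2 = (-9 + (5/2 + 3*(-1/15)))**2 = (-9 + (5/2 - 1/5))**2 = (-9 + 23/10)**2 = (-67/10)**2 = 4489/100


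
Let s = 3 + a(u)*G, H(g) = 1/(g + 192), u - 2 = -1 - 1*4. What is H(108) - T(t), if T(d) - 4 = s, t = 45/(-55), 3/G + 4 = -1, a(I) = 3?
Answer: -1559/300 ≈ -5.1967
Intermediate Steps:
u = -3 (u = 2 + (-1 - 1*4) = 2 + (-1 - 4) = 2 - 5 = -3)
G = -⅗ (G = 3/(-4 - 1) = 3/(-5) = 3*(-⅕) = -⅗ ≈ -0.60000)
H(g) = 1/(192 + g)
t = -9/11 (t = 45*(-1/55) = -9/11 ≈ -0.81818)
s = 6/5 (s = 3 + 3*(-⅗) = 3 - 9/5 = 6/5 ≈ 1.2000)
T(d) = 26/5 (T(d) = 4 + 6/5 = 26/5)
H(108) - T(t) = 1/(192 + 108) - 1*26/5 = 1/300 - 26/5 = -1559/300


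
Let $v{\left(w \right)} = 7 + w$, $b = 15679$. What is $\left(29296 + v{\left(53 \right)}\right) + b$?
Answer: $45035$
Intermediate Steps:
$\left(29296 + v{\left(53 \right)}\right) + b = \left(29296 + \left(7 + 53\right)\right) + 15679 = \left(29296 + 60\right) + 15679 = 29356 + 15679 = 45035$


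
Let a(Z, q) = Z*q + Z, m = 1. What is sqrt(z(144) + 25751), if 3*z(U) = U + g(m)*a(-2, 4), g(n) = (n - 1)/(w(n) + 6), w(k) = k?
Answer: sqrt(25799) ≈ 160.62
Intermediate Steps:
a(Z, q) = Z + Z*q
g(n) = (-1 + n)/(6 + n) (g(n) = (n - 1)/(n + 6) = (-1 + n)/(6 + n))
z(U) = U/3 (z(U) = (U + ((-1 + 1)/(6 + 1))*(-2*(1 + 4)))/3 = (U + (0/7)*(-2*5))/3 = (U + ((1/7)*0)*(-10))/3 = (U + 0*(-10))/3 = (U + 0)/3 = U/3)
sqrt(z(144) + 25751) = sqrt((1/3)*144 + 25751) = sqrt(48 + 25751) = sqrt(25799)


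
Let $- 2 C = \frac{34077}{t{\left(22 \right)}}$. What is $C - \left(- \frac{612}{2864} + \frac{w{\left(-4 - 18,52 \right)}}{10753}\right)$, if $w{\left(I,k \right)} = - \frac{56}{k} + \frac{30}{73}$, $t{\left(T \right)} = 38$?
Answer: $- \frac{15554038485311}{34705834397} \approx -448.17$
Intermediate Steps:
$w{\left(I,k \right)} = \frac{30}{73} - \frac{56}{k}$ ($w{\left(I,k \right)} = - \frac{56}{k} + 30 \cdot \frac{1}{73} = - \frac{56}{k} + \frac{30}{73} = \frac{30}{73} - \frac{56}{k}$)
$C = - \frac{34077}{76}$ ($C = - \frac{34077 \cdot \frac{1}{38}}{2} = \left(- \frac{1}{2}\right) \frac{34077}{38} = - \frac{34077}{76} \approx -448.38$)
$C - \left(- \frac{612}{2864} + \frac{w{\left(-4 - 18,52 \right)}}{10753}\right) = - \frac{34077}{76} - \left(- \frac{612}{2864} + \frac{\frac{30}{73} - \frac{56}{52}}{10753}\right) = - \frac{34077}{76} - \left(\left(-612\right) \frac{1}{2864} + \left(\frac{30}{73} - \frac{14}{13}\right) \frac{1}{10753}\right) = - \frac{34077}{76} - \left(- \frac{153}{716} + \left(\frac{30}{73} - \frac{14}{13}\right) \frac{1}{10753}\right) = - \frac{34077}{76} - \left(- \frac{153}{716} - \frac{632}{10204597}\right) = - \frac{34077}{76} - - \frac{1561755853}{7306491452} = - \frac{34077}{76} + \frac{1561755853}{7306491452} = - \frac{15554038485311}{34705834397}$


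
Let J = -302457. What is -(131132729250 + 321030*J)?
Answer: -34034958540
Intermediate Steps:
-(131132729250 + 321030*J) = -321030/(1/(-302457 + 408475)) = -321030/(1/106018) = -321030/1/106018 = -321030*106018 = -34034958540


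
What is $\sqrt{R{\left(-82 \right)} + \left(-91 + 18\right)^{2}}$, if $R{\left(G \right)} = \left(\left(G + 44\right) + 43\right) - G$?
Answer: $2 \sqrt{1354} \approx 73.594$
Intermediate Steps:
$R{\left(G \right)} = 87$ ($R{\left(G \right)} = \left(\left(44 + G\right) + 43\right) - G = \left(87 + G\right) - G = 87$)
$\sqrt{R{\left(-82 \right)} + \left(-91 + 18\right)^{2}} = \sqrt{87 + \left(-91 + 18\right)^{2}} = \sqrt{87 + \left(-73\right)^{2}} = \sqrt{87 + 5329} = \sqrt{5416} = 2 \sqrt{1354}$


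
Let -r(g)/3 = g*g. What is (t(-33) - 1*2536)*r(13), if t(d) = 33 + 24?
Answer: 1256853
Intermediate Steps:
t(d) = 57
r(g) = -3*g**2 (r(g) = -3*g*g = -3*g**2)
(t(-33) - 1*2536)*r(13) = (57 - 1*2536)*(-3*13**2) = (57 - 2536)*(-3*169) = -2479*(-507) = 1256853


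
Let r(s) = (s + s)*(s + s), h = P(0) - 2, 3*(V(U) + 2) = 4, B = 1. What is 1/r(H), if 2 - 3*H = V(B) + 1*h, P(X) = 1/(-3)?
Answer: 9/100 ≈ 0.090000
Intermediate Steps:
V(U) = -2/3 (V(U) = -2 + (1/3)*4 = -2 + 4/3 = -2/3)
P(X) = -1/3
h = -7/3 (h = -1/3 - 2 = -7/3 ≈ -2.3333)
H = 5/3 (H = 2/3 - (-2/3 + 1*(-7/3))/3 = 2/3 - (-2/3 - 7/3)/3 = 2/3 - 1/3*(-3) = 2/3 + 1 = 5/3 ≈ 1.6667)
r(s) = 4*s**2 (r(s) = (2*s)*(2*s) = 4*s**2)
1/r(H) = 1/(4*(5/3)**2) = 1/(4*(25/9)) = 1/(100/9) = 9/100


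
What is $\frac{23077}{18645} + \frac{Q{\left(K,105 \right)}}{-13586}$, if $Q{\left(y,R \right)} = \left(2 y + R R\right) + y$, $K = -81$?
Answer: $\frac{56246866}{126655485} \approx 0.44409$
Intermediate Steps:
$Q{\left(y,R \right)} = R^{2} + 3 y$ ($Q{\left(y,R \right)} = \left(2 y + R^{2}\right) + y = \left(R^{2} + 2 y\right) + y = R^{2} + 3 y$)
$\frac{23077}{18645} + \frac{Q{\left(K,105 \right)}}{-13586} = \frac{23077}{18645} + \frac{105^{2} + 3 \left(-81\right)}{-13586} = 23077 \cdot \frac{1}{18645} + \left(11025 - 243\right) \left(- \frac{1}{13586}\right) = \frac{23077}{18645} + 10782 \left(- \frac{1}{13586}\right) = \frac{23077}{18645} - \frac{5391}{6793} = \frac{56246866}{126655485}$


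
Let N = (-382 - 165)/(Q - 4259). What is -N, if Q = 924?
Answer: -547/3335 ≈ -0.16402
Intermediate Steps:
N = 547/3335 (N = (-382 - 165)/(924 - 4259) = -547/(-3335) = -547*(-1/3335) = 547/3335 ≈ 0.16402)
-N = -1*547/3335 = -547/3335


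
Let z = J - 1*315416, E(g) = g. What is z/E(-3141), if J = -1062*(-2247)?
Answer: -2070898/3141 ≈ -659.31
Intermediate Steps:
J = 2386314
z = 2070898 (z = 2386314 - 1*315416 = 2386314 - 315416 = 2070898)
z/E(-3141) = 2070898/(-3141) = 2070898*(-1/3141) = -2070898/3141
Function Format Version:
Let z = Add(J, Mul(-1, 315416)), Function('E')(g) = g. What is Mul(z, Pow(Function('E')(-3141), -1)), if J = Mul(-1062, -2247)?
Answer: Rational(-2070898, 3141) ≈ -659.31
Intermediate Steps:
J = 2386314
z = 2070898 (z = Add(2386314, Mul(-1, 315416)) = Add(2386314, -315416) = 2070898)
Mul(z, Pow(Function('E')(-3141), -1)) = Mul(2070898, Pow(-3141, -1)) = Mul(2070898, Rational(-1, 3141)) = Rational(-2070898, 3141)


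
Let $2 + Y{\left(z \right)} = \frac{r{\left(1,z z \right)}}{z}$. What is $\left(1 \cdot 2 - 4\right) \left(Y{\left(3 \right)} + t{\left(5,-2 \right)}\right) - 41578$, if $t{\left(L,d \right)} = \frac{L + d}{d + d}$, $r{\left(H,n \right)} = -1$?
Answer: $- \frac{249431}{6} \approx -41572.0$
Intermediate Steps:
$Y{\left(z \right)} = -2 - \frac{1}{z}$
$t{\left(L,d \right)} = \frac{L + d}{2 d}$
$\left(1 \cdot 2 - 4\right) \left(Y{\left(3 \right)} + t{\left(5,-2 \right)}\right) - 41578 = \left(1 \cdot 2 - 4\right) \left(\left(-2 - \frac{1}{3}\right) + \frac{5 - 2}{2 \left(-2\right)}\right) - 41578 = \left(2 - 4\right) \left(\left(-2 - \frac{1}{3}\right) + \frac{1}{2} \left(- \frac{1}{2}\right) 3\right) - 41578 = - 2 \left(\left(-2 - \frac{1}{3}\right) - \frac{3}{4}\right) - 41578 = - 2 \left(- \frac{7}{3} - \frac{3}{4}\right) - 41578 = \left(-2\right) \left(- \frac{37}{12}\right) - 41578 = \frac{37}{6} - 41578 = - \frac{249431}{6}$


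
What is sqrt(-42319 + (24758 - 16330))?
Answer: I*sqrt(33891) ≈ 184.09*I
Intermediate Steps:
sqrt(-42319 + (24758 - 16330)) = sqrt(-42319 + 8428) = sqrt(-33891) = I*sqrt(33891)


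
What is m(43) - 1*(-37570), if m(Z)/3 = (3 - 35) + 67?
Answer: 37675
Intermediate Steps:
m(Z) = 105 (m(Z) = 3*((3 - 35) + 67) = 3*(-32 + 67) = 3*35 = 105)
m(43) - 1*(-37570) = 105 - 1*(-37570) = 105 + 37570 = 37675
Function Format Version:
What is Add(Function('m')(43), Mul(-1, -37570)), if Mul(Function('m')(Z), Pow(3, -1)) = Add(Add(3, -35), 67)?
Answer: 37675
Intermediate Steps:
Function('m')(Z) = 105 (Function('m')(Z) = Mul(3, Add(Add(3, -35), 67)) = Mul(3, Add(-32, 67)) = Mul(3, 35) = 105)
Add(Function('m')(43), Mul(-1, -37570)) = Add(105, Mul(-1, -37570)) = Add(105, 37570) = 37675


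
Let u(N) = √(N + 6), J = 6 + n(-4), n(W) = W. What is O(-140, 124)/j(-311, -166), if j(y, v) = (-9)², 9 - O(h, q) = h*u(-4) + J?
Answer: 7/81 + 140*√2/81 ≈ 2.5307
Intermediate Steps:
J = 2 (J = 6 - 4 = 2)
u(N) = √(6 + N)
O(h, q) = 7 - h*√2 (O(h, q) = 9 - (h*√(6 - 4) + 2) = 9 - (h*√2 + 2) = 9 - (2 + h*√2) = 9 + (-2 - h*√2) = 7 - h*√2)
j(y, v) = 81
O(-140, 124)/j(-311, -166) = (7 - 1*(-140)*√2)/81 = (7 + 140*√2)*(1/81) = 7/81 + 140*√2/81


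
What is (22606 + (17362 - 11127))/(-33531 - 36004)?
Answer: -28841/69535 ≈ -0.41477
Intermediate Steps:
(22606 + (17362 - 11127))/(-33531 - 36004) = (22606 + 6235)/(-69535) = 28841*(-1/69535) = -28841/69535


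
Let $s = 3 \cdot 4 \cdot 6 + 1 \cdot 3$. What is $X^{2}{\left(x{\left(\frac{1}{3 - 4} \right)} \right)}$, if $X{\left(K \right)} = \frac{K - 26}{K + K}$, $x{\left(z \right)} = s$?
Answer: $\frac{2401}{22500} \approx 0.10671$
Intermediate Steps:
$s = 75$ ($s = 12 \cdot 6 + 3 = 72 + 3 = 75$)
$x{\left(z \right)} = 75$
$X{\left(K \right)} = \frac{-26 + K}{2 K}$
$X^{2}{\left(x{\left(\frac{1}{3 - 4} \right)} \right)} = \left(\frac{-26 + 75}{2 \cdot 75}\right)^{2} = \left(\frac{1}{2} \cdot \frac{1}{75} \cdot 49\right)^{2} = \left(\frac{49}{150}\right)^{2} = \frac{2401}{22500}$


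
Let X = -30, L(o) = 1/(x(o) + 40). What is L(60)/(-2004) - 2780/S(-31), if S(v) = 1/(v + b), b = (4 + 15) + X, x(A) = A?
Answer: 23398703999/200400 ≈ 1.1676e+5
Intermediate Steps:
L(o) = 1/(40 + o) (L(o) = 1/(o + 40) = 1/(40 + o))
b = -11 (b = (4 + 15) - 30 = 19 - 30 = -11)
S(v) = 1/(-11 + v) (S(v) = 1/(v - 11) = 1/(-11 + v))
L(60)/(-2004) - 2780/S(-31) = 1/((40 + 60)*(-2004)) - 2780/(1/(-11 - 31)) = -1/2004/100 - 2780/(1/(-42)) = (1/100)*(-1/2004) - 2780/(-1/42) = -1/200400 - 2780*(-42) = -1/200400 + 116760 = 23398703999/200400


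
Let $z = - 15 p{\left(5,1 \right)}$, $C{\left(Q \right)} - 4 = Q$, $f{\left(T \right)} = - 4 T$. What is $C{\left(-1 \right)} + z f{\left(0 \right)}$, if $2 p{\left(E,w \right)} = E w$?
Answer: $3$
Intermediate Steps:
$p{\left(E,w \right)} = \frac{E w}{2}$
$C{\left(Q \right)} = 4 + Q$
$z = - \frac{75}{2}$ ($z = - 15 \cdot \frac{1}{2} \cdot 5 \cdot 1 = \left(-15\right) \frac{5}{2} = - \frac{75}{2} \approx -37.5$)
$C{\left(-1 \right)} + z f{\left(0 \right)} = \left(4 - 1\right) - \frac{75 \left(\left(-4\right) 0\right)}{2} = 3 - 0 = 3 + 0 = 3$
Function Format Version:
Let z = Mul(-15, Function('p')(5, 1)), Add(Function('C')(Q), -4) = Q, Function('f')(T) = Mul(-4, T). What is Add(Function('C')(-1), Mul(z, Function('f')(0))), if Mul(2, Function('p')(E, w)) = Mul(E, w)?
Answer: 3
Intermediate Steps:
Function('p')(E, w) = Mul(Rational(1, 2), E, w) (Function('p')(E, w) = Mul(Rational(1, 2), Mul(E, w)) = Mul(Rational(1, 2), E, w))
Function('C')(Q) = Add(4, Q)
z = Rational(-75, 2) (z = Mul(-15, Mul(Rational(1, 2), 5, 1)) = Mul(-15, Rational(5, 2)) = Rational(-75, 2) ≈ -37.500)
Add(Function('C')(-1), Mul(z, Function('f')(0))) = Add(Add(4, -1), Mul(Rational(-75, 2), Mul(-4, 0))) = Add(3, Mul(Rational(-75, 2), 0)) = Add(3, 0) = 3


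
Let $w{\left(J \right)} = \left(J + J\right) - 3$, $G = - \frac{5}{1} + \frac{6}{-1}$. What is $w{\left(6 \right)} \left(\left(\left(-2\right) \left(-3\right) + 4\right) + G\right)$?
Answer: $-9$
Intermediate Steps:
$G = -11$ ($G = \left(-5\right) 1 + 6 \left(-1\right) = -5 - 6 = -11$)
$w{\left(J \right)} = -3 + 2 J$ ($w{\left(J \right)} = 2 J - 3 = -3 + 2 J$)
$w{\left(6 \right)} \left(\left(\left(-2\right) \left(-3\right) + 4\right) + G\right) = \left(-3 + 2 \cdot 6\right) \left(\left(\left(-2\right) \left(-3\right) + 4\right) - 11\right) = \left(-3 + 12\right) \left(\left(6 + 4\right) - 11\right) = 9 \left(10 - 11\right) = 9 \left(-1\right) = -9$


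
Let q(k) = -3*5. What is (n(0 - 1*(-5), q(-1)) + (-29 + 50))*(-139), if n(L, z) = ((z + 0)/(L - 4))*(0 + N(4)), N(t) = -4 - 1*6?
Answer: -23769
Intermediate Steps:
N(t) = -10 (N(t) = -4 - 6 = -10)
q(k) = -15
n(L, z) = -10*z/(-4 + L) (n(L, z) = ((z + 0)/(L - 4))*(0 - 10) = (z/(-4 + L))*(-10) = -10*z/(-4 + L))
(n(0 - 1*(-5), q(-1)) + (-29 + 50))*(-139) = (-10*(-15)/(-4 + (0 - 1*(-5))) + (-29 + 50))*(-139) = (-10*(-15)/(-4 + (0 + 5)) + 21)*(-139) = (-10*(-15)/(-4 + 5) + 21)*(-139) = (-10*(-15)/1 + 21)*(-139) = (-10*(-15)*1 + 21)*(-139) = (150 + 21)*(-139) = 171*(-139) = -23769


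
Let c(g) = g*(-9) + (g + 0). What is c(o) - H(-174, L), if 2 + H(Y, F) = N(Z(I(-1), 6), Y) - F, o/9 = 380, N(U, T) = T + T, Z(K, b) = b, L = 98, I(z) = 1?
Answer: -26912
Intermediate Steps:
N(U, T) = 2*T
o = 3420 (o = 9*380 = 3420)
c(g) = -8*g (c(g) = -9*g + g = -8*g)
H(Y, F) = -2 - F + 2*Y (H(Y, F) = -2 + (2*Y - F) = -2 + (-F + 2*Y) = -2 - F + 2*Y)
c(o) - H(-174, L) = -8*3420 - (-2 - 1*98 + 2*(-174)) = -27360 - (-2 - 98 - 348) = -27360 - 1*(-448) = -27360 + 448 = -26912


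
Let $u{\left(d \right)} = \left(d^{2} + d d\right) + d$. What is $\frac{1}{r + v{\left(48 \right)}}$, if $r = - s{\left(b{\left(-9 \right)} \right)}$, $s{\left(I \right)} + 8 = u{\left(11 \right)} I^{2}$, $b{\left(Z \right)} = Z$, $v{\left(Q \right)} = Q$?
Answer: $- \frac{1}{20437} \approx -4.8931 \cdot 10^{-5}$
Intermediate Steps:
$u{\left(d \right)} = d + 2 d^{2}$ ($u{\left(d \right)} = \left(d^{2} + d^{2}\right) + d = 2 d^{2} + d = d + 2 d^{2}$)
$s{\left(I \right)} = -8 + 253 I^{2}$ ($s{\left(I \right)} = -8 + 11 \left(1 + 2 \cdot 11\right) I^{2} = -8 + 11 \left(1 + 22\right) I^{2} = -8 + 11 \cdot 23 I^{2} = -8 + 253 I^{2}$)
$r = -20485$ ($r = - (-8 + 253 \left(-9\right)^{2}) = - (-8 + 253 \cdot 81) = - (-8 + 20493) = \left(-1\right) 20485 = -20485$)
$\frac{1}{r + v{\left(48 \right)}} = \frac{1}{-20485 + 48} = \frac{1}{-20437} = - \frac{1}{20437}$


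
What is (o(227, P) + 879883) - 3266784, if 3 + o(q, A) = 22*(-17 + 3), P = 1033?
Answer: -2387212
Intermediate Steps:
o(q, A) = -311 (o(q, A) = -3 + 22*(-17 + 3) = -3 + 22*(-14) = -3 - 308 = -311)
(o(227, P) + 879883) - 3266784 = (-311 + 879883) - 3266784 = 879572 - 3266784 = -2387212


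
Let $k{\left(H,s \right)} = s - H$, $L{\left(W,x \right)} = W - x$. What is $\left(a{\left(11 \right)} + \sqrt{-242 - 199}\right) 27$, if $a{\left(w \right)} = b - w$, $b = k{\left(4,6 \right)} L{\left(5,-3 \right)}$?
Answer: $135 + 567 i \approx 135.0 + 567.0 i$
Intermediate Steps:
$b = 16$ ($b = \left(6 - 4\right) \left(5 - -3\right) = \left(6 - 4\right) \left(5 + 3\right) = 2 \cdot 8 = 16$)
$a{\left(w \right)} = 16 - w$
$\left(a{\left(11 \right)} + \sqrt{-242 - 199}\right) 27 = \left(\left(16 - 11\right) + \sqrt{-242 - 199}\right) 27 = \left(\left(16 - 11\right) + \sqrt{-441}\right) 27 = \left(5 + 21 i\right) 27 = 135 + 567 i$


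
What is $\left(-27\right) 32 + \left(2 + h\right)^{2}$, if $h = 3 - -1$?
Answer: $-828$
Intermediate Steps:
$h = 4$ ($h = 3 + 1 = 4$)
$\left(-27\right) 32 + \left(2 + h\right)^{2} = \left(-27\right) 32 + \left(2 + 4\right)^{2} = -864 + 6^{2} = -864 + 36 = -828$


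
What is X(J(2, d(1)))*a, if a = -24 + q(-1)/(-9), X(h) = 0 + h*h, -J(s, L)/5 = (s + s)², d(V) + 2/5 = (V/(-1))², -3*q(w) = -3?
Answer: -1388800/9 ≈ -1.5431e+5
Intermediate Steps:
q(w) = 1 (q(w) = -⅓*(-3) = 1)
d(V) = -⅖ + V² (d(V) = -⅖ + (V/(-1))² = -⅖ + (V*(-1))² = -⅖ + (-V)² = -⅖ + V²)
J(s, L) = -20*s² (J(s, L) = -5*(s + s)² = -5*4*s² = -20*s²)
X(h) = h² (X(h) = 0 + h² = h²)
a = -217/9 (a = -24 + 1/(-9) = -24 + 1*(-⅑) = -24 - ⅑ = -217/9 ≈ -24.111)
X(J(2, d(1)))*a = (-20*2²)²*(-217/9) = (-20*4)²*(-217/9) = (-80)²*(-217/9) = 6400*(-217/9) = -1388800/9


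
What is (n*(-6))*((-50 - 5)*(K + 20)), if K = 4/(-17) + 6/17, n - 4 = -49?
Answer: -5078700/17 ≈ -2.9875e+5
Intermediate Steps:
n = -45 (n = 4 - 49 = -45)
K = 2/17 (K = 4*(-1/17) + 6*(1/17) = -4/17 + 6/17 = 2/17 ≈ 0.11765)
(n*(-6))*((-50 - 5)*(K + 20)) = (-45*(-6))*((-50 - 5)*(2/17 + 20)) = 270*(-55*342/17) = 270*(-18810/17) = -5078700/17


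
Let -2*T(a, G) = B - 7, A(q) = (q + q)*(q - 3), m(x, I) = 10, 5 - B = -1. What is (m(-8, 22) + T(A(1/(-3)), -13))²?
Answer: 441/4 ≈ 110.25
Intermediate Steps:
B = 6 (B = 5 - 1*(-1) = 5 + 1 = 6)
A(q) = 2*q*(-3 + q) (A(q) = (2*q)*(-3 + q) = 2*q*(-3 + q))
T(a, G) = ½ (T(a, G) = -(6 - 7)/2 = -½*(-1) = ½)
(m(-8, 22) + T(A(1/(-3)), -13))² = (10 + ½)² = (21/2)² = 441/4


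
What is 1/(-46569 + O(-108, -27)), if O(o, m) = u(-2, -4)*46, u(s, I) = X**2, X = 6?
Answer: -1/44913 ≈ -2.2265e-5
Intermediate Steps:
u(s, I) = 36 (u(s, I) = 6**2 = 36)
O(o, m) = 1656 (O(o, m) = 36*46 = 1656)
1/(-46569 + O(-108, -27)) = 1/(-46569 + 1656) = 1/(-44913) = -1/44913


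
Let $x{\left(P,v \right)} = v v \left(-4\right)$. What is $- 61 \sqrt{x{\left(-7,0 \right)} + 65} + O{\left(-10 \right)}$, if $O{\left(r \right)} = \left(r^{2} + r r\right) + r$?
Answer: $190 - 61 \sqrt{65} \approx -301.8$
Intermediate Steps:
$x{\left(P,v \right)} = - 4 v^{2}$ ($x{\left(P,v \right)} = v^{2} \left(-4\right) = - 4 v^{2}$)
$O{\left(r \right)} = r + 2 r^{2}$ ($O{\left(r \right)} = \left(r^{2} + r^{2}\right) + r = 2 r^{2} + r = r + 2 r^{2}$)
$- 61 \sqrt{x{\left(-7,0 \right)} + 65} + O{\left(-10 \right)} = - 61 \sqrt{- 4 \cdot 0^{2} + 65} - 10 \left(1 + 2 \left(-10\right)\right) = - 61 \sqrt{\left(-4\right) 0 + 65} - 10 \left(1 - 20\right) = - 61 \sqrt{0 + 65} - -190 = - 61 \sqrt{65} + 190 = 190 - 61 \sqrt{65}$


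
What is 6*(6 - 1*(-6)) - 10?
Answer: 62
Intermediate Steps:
6*(6 - 1*(-6)) - 10 = 6*(6 + 6) - 10 = 6*12 - 10 = 72 - 10 = 62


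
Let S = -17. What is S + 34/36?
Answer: -289/18 ≈ -16.056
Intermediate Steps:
S + 34/36 = -17 + 34/36 = -17 + 34*(1/36) = -17 + 17/18 = -289/18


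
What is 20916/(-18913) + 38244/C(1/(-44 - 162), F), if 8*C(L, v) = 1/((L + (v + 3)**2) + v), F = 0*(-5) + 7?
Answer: 63769792420260/1948039 ≈ 3.2735e+7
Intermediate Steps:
F = 7 (F = 0 + 7 = 7)
C(L, v) = 1/(8*(L + v + (3 + v)**2)) (C(L, v) = 1/(8*((L + (v + 3)**2) + v)) = 1/(8*((L + (3 + v)**2) + v)) = 1/(8*(L + v + (3 + v)**2)))
20916/(-18913) + 38244/C(1/(-44 - 162), F) = 20916/(-18913) + 38244/((1/(8*(1/(-44 - 162) + 7 + (3 + 7)**2)))) = 20916*(-1/18913) + 38244/((1/(8*(1/(-206) + 7 + 10**2)))) = -20916/18913 + 38244/((1/(8*(-1/206 + 7 + 100)))) = -20916/18913 + 38244/((1/(8*(22041/206)))) = -20916/18913 + 38244/(((1/8)*(206/22041))) = -20916/18913 + 38244/(103/88164) = -20916/18913 + 38244*(88164/103) = -20916/18913 + 3371744016/103 = 63769792420260/1948039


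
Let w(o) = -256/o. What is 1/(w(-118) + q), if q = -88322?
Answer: -59/5210870 ≈ -1.1322e-5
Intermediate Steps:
1/(w(-118) + q) = 1/(-256/(-118) - 88322) = 1/(-256*(-1/118) - 88322) = 1/(128/59 - 88322) = 1/(-5210870/59) = -59/5210870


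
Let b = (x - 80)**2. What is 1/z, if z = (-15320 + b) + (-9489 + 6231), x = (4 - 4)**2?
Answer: -1/12178 ≈ -8.2115e-5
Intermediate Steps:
x = 0 (x = 0**2 = 0)
b = 6400 (b = (0 - 80)**2 = (-80)**2 = 6400)
z = -12178 (z = (-15320 + 6400) + (-9489 + 6231) = -8920 - 3258 = -12178)
1/z = 1/(-12178) = -1/12178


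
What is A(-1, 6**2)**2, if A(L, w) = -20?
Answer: 400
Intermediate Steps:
A(-1, 6**2)**2 = (-20)**2 = 400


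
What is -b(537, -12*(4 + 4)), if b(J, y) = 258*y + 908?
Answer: 23860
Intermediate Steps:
b(J, y) = 908 + 258*y
-b(537, -12*(4 + 4)) = -(908 + 258*(-12*(4 + 4))) = -(908 + 258*(-12*8)) = -(908 + 258*(-96)) = -(908 - 24768) = -1*(-23860) = 23860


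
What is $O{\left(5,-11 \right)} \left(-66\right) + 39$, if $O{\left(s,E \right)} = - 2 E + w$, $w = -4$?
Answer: $-1149$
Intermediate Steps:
$O{\left(s,E \right)} = -4 - 2 E$ ($O{\left(s,E \right)} = - 2 E - 4 = -4 - 2 E$)
$O{\left(5,-11 \right)} \left(-66\right) + 39 = \left(-4 - -22\right) \left(-66\right) + 39 = \left(-4 + 22\right) \left(-66\right) + 39 = 18 \left(-66\right) + 39 = -1188 + 39 = -1149$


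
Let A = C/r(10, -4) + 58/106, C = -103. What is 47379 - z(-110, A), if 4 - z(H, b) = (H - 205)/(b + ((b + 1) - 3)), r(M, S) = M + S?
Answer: 265492210/5603 ≈ 47384.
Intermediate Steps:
A = -5285/318 (A = -103/(10 - 4) + 58/106 = -103/6 + 58*(1/106) = -103*1/6 + 29/53 = -103/6 + 29/53 = -5285/318 ≈ -16.620)
z(H, b) = 4 - (-205 + H)/(-2 + 2*b) (z(H, b) = 4 - (H - 205)/(b + ((b + 1) - 3)) = 4 - (-205 + H)/(b + ((1 + b) - 3)) = 4 - (-205 + H)/(b + (-2 + b)) = 4 - (-205 + H)/(-2 + 2*b))
47379 - z(-110, A) = 47379 - (197 - 1*(-110) + 8*(-5285/318))/(2*(-1 - 5285/318)) = 47379 - (197 + 110 - 21140/159)/(2*(-5603/318)) = 47379 - (-318)*27673/(2*5603*159) = 47379 - 1*(-27673/5603) = 47379 + 27673/5603 = 265492210/5603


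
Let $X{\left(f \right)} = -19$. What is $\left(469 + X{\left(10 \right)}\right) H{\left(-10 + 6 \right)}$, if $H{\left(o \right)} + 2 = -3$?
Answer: $-2250$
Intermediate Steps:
$H{\left(o \right)} = -5$ ($H{\left(o \right)} = -2 - 3 = -5$)
$\left(469 + X{\left(10 \right)}\right) H{\left(-10 + 6 \right)} = \left(469 - 19\right) \left(-5\right) = 450 \left(-5\right) = -2250$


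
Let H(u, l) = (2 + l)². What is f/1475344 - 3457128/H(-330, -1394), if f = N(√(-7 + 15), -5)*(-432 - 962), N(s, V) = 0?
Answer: -144047/80736 ≈ -1.7842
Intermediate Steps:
f = 0 (f = 0*(-432 - 962) = 0*(-1394) = 0)
f/1475344 - 3457128/H(-330, -1394) = 0/1475344 - 3457128/(2 - 1394)² = 0*(1/1475344) - 3457128/((-1392)²) = 0 - 3457128/1937664 = 0 - 3457128*1/1937664 = 0 - 144047/80736 = -144047/80736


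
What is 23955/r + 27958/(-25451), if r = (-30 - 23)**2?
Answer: 531144683/71491859 ≈ 7.4294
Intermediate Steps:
r = 2809 (r = (-53)**2 = 2809)
23955/r + 27958/(-25451) = 23955/2809 + 27958/(-25451) = 23955*(1/2809) + 27958*(-1/25451) = 23955/2809 - 27958/25451 = 531144683/71491859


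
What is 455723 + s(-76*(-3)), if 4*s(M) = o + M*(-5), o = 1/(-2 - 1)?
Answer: 5465255/12 ≈ 4.5544e+5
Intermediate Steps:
o = -⅓ (o = 1/(-3) = -⅓ ≈ -0.33333)
s(M) = -1/12 - 5*M/4 (s(M) = (-⅓ + M*(-5))/4 = (-⅓ - 5*M)/4 = -1/12 - 5*M/4)
455723 + s(-76*(-3)) = 455723 + (-1/12 - (-95)*(-3)) = 455723 + (-1/12 - 5/4*228) = 455723 + (-1/12 - 285) = 455723 - 3421/12 = 5465255/12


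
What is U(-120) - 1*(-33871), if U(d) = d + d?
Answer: 33631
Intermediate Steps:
U(d) = 2*d
U(-120) - 1*(-33871) = 2*(-120) - 1*(-33871) = -240 + 33871 = 33631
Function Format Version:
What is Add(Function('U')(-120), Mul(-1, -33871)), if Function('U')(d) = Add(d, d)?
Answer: 33631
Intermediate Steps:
Function('U')(d) = Mul(2, d)
Add(Function('U')(-120), Mul(-1, -33871)) = Add(Mul(2, -120), Mul(-1, -33871)) = Add(-240, 33871) = 33631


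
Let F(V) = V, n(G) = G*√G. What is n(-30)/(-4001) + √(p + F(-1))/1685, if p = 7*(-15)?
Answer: I*(4001*√106 + 50550*√30)/6741685 ≈ 0.047179*I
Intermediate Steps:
n(G) = G^(3/2)
p = -105
n(-30)/(-4001) + √(p + F(-1))/1685 = (-30)^(3/2)/(-4001) + √(-105 - 1)/1685 = -30*I*√30*(-1/4001) + √(-106)*(1/1685) = 30*I*√30/4001 + (I*√106)*(1/1685) = 30*I*√30/4001 + I*√106/1685 = I*√106/1685 + 30*I*√30/4001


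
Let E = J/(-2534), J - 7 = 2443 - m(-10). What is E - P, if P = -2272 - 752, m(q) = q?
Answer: 3830178/1267 ≈ 3023.0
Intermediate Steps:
P = -3024
J = 2460 (J = 7 + (2443 - 1*(-10)) = 7 + (2443 + 10) = 7 + 2453 = 2460)
E = -1230/1267 (E = 2460/(-2534) = 2460*(-1/2534) = -1230/1267 ≈ -0.97080)
E - P = -1230/1267 - 1*(-3024) = -1230/1267 + 3024 = 3830178/1267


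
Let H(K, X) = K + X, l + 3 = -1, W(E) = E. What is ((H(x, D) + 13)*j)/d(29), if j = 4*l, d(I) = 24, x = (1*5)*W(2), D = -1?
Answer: -44/3 ≈ -14.667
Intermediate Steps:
l = -4 (l = -3 - 1 = -4)
x = 10 (x = (1*5)*2 = 5*2 = 10)
j = -16 (j = 4*(-4) = -16)
((H(x, D) + 13)*j)/d(29) = (((10 - 1) + 13)*(-16))/24 = ((9 + 13)*(-16))*(1/24) = (22*(-16))*(1/24) = -352*1/24 = -44/3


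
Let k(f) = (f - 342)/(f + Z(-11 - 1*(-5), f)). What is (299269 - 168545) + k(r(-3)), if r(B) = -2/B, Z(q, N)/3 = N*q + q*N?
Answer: 4575852/35 ≈ 1.3074e+5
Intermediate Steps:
Z(q, N) = 6*N*q (Z(q, N) = 3*(N*q + q*N) = 3*(N*q + N*q) = 3*(2*N*q) = 6*N*q)
k(f) = -(-342 + f)/(35*f) (k(f) = (f - 342)/(f + 6*f*(-11 - 1*(-5))) = (-342 + f)/(f + 6*f*(-11 + 5)) = (-342 + f)/(f + 6*f*(-6)) = (-342 + f)/(f - 36*f) = (-342 + f)/((-35*f)) = (-342 + f)*(-1/(35*f)) = -(-342 + f)/(35*f))
(299269 - 168545) + k(r(-3)) = (299269 - 168545) + (342 - (-2)/(-3))/(35*((-2/(-3)))) = 130724 + (342 - (-2)*(-1)/3)/(35*((-2*(-⅓)))) = 130724 + (342 - 1*⅔)/(35*(⅔)) = 130724 + (1/35)*(3/2)*(342 - ⅔) = 130724 + (1/35)*(3/2)*(1024/3) = 130724 + 512/35 = 4575852/35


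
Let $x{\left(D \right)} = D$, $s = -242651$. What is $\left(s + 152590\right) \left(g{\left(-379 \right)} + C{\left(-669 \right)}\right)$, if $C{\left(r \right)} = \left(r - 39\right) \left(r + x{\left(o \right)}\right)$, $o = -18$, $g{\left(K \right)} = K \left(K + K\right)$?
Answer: $-69678214358$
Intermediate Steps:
$g{\left(K \right)} = 2 K^{2}$ ($g{\left(K \right)} = K 2 K = 2 K^{2}$)
$C{\left(r \right)} = \left(-39 + r\right) \left(-18 + r\right)$ ($C{\left(r \right)} = \left(r - 39\right) \left(r - 18\right) = \left(-39 + r\right) \left(-18 + r\right)$)
$\left(s + 152590\right) \left(g{\left(-379 \right)} + C{\left(-669 \right)}\right) = \left(-242651 + 152590\right) \left(2 \left(-379\right)^{2} + \left(702 + \left(-669\right)^{2} - -38133\right)\right) = - 90061 \left(2 \cdot 143641 + \left(702 + 447561 + 38133\right)\right) = - 90061 \left(287282 + 486396\right) = \left(-90061\right) 773678 = -69678214358$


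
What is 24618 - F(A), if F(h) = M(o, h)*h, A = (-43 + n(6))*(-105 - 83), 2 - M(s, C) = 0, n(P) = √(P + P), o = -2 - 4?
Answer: 8450 + 752*√3 ≈ 9752.5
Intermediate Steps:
o = -6
n(P) = √2*√P (n(P) = √(2*P) = √2*√P)
M(s, C) = 2 (M(s, C) = 2 - 1*0 = 2 + 0 = 2)
A = 8084 - 376*√3 (A = (-43 + √2*√6)*(-105 - 83) = (-43 + 2*√3)*(-188) = 8084 - 376*√3 ≈ 7432.8)
F(h) = 2*h
24618 - F(A) = 24618 - 2*(8084 - 376*√3) = 24618 - (16168 - 752*√3) = 24618 + (-16168 + 752*√3) = 8450 + 752*√3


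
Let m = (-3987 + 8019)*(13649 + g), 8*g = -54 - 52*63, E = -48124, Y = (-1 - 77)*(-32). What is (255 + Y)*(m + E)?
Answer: 146645697324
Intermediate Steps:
Y = 2496 (Y = -78*(-32) = 2496)
g = -1665/4 (g = (-54 - 52*63)/8 = (-54 - 3276)/8 = (1/8)*(-3330) = -1665/4 ≈ -416.25)
m = 53354448 (m = (-3987 + 8019)*(13649 - 1665/4) = 4032*(52931/4) = 53354448)
(255 + Y)*(m + E) = (255 + 2496)*(53354448 - 48124) = 2751*53306324 = 146645697324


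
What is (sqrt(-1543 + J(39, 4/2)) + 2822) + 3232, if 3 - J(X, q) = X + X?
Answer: 6054 + I*sqrt(1618) ≈ 6054.0 + 40.224*I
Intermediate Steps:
J(X, q) = 3 - 2*X (J(X, q) = 3 - (X + X) = 3 - 2*X)
(sqrt(-1543 + J(39, 4/2)) + 2822) + 3232 = (sqrt(-1543 + (3 - 2*39)) + 2822) + 3232 = (sqrt(-1543 + (3 - 78)) + 2822) + 3232 = (sqrt(-1543 - 75) + 2822) + 3232 = (sqrt(-1618) + 2822) + 3232 = (I*sqrt(1618) + 2822) + 3232 = (2822 + I*sqrt(1618)) + 3232 = 6054 + I*sqrt(1618)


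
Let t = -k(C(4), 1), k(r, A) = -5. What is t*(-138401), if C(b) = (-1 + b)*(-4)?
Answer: -692005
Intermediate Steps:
C(b) = 4 - 4*b
t = 5 (t = -1*(-5) = 5)
t*(-138401) = 5*(-138401) = -692005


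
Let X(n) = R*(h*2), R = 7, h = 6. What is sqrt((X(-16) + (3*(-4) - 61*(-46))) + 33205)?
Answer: sqrt(36083) ≈ 189.96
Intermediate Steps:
X(n) = 84 (X(n) = 7*(6*2) = 7*12 = 84)
sqrt((X(-16) + (3*(-4) - 61*(-46))) + 33205) = sqrt((84 + (3*(-4) - 61*(-46))) + 33205) = sqrt((84 + (-12 + 2806)) + 33205) = sqrt((84 + 2794) + 33205) = sqrt(2878 + 33205) = sqrt(36083)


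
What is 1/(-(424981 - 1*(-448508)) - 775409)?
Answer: -1/1648898 ≈ -6.0647e-7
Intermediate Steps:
1/(-(424981 - 1*(-448508)) - 775409) = 1/(-(424981 + 448508) - 775409) = 1/(-1*873489 - 775409) = 1/(-873489 - 775409) = 1/(-1648898) = -1/1648898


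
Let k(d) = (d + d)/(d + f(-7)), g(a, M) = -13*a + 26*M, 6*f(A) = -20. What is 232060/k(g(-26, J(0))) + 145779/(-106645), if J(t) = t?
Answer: 6211683803747/54069015 ≈ 1.1488e+5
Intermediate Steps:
f(A) = -10/3 (f(A) = (⅙)*(-20) = -10/3)
k(d) = 2*d/(-10/3 + d) (k(d) = (d + d)/(d - 10/3) = (2*d)/(-10/3 + d) = 2*d/(-10/3 + d))
232060/k(g(-26, J(0))) + 145779/(-106645) = 232060/((6*(-13*(-26) + 26*0)/(-10 + 3*(-13*(-26) + 26*0)))) + 145779/(-106645) = 232060/((6*(338 + 0)/(-10 + 3*(338 + 0)))) + 145779*(-1/106645) = 232060/((6*338/(-10 + 3*338))) - 145779/106645 = 232060/((6*338/(-10 + 1014))) - 145779/106645 = 232060/((6*338/1004)) - 145779/106645 = 232060/((6*338*(1/1004))) - 145779/106645 = 232060/(507/251) - 145779/106645 = 232060*(251/507) - 145779/106645 = 58247060/507 - 145779/106645 = 6211683803747/54069015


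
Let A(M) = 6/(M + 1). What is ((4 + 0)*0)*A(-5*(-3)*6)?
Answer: 0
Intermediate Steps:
A(M) = 6/(1 + M)
((4 + 0)*0)*A(-5*(-3)*6) = ((4 + 0)*0)*(6/(1 - 5*(-3)*6)) = (4*0)*(6/(1 + 15*6)) = 0*(6/(1 + 90)) = 0*(6/91) = 0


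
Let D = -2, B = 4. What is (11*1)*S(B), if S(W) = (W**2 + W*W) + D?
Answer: 330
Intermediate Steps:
S(W) = -2 + 2*W**2 (S(W) = (W**2 + W*W) - 2 = (W**2 + W**2) - 2 = 2*W**2 - 2 = -2 + 2*W**2)
(11*1)*S(B) = (11*1)*(-2 + 2*4**2) = 11*(-2 + 2*16) = 11*(-2 + 32) = 11*30 = 330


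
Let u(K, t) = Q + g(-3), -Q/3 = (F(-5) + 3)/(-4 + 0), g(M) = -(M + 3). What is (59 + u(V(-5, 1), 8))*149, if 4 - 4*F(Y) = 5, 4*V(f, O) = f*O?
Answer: 145573/16 ≈ 9098.3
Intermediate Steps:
V(f, O) = O*f/4 (V(f, O) = (f*O)/4 = (O*f)/4 = O*f/4)
F(Y) = -1/4 (F(Y) = 1 - 1/4*5 = 1 - 5/4 = -1/4)
g(M) = -3 - M (g(M) = -(3 + M) = -3 - M)
Q = 33/16 (Q = -3*(-1/4 + 3)/(-4 + 0) = -33/(4*(-4)) = -33*(-1)/(4*4) = -3*(-11/16) = 33/16 ≈ 2.0625)
u(K, t) = 33/16 (u(K, t) = 33/16 + (-3 - 1*(-3)) = 33/16 + (-3 + 3) = 33/16 + 0 = 33/16)
(59 + u(V(-5, 1), 8))*149 = (59 + 33/16)*149 = (977/16)*149 = 145573/16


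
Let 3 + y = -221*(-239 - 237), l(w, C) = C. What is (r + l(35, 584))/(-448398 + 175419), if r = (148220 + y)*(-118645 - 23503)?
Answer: 36022150540/272979 ≈ 1.3196e+5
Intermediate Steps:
y = 105193 (y = -3 - 221*(-239 - 237) = -3 - 221*(-476) = -3 + 105196 = 105193)
r = -36022151124 (r = (148220 + 105193)*(-118645 - 23503) = 253413*(-142148) = -36022151124)
(r + l(35, 584))/(-448398 + 175419) = (-36022151124 + 584)/(-448398 + 175419) = -36022150540/(-272979) = -36022150540*(-1/272979) = 36022150540/272979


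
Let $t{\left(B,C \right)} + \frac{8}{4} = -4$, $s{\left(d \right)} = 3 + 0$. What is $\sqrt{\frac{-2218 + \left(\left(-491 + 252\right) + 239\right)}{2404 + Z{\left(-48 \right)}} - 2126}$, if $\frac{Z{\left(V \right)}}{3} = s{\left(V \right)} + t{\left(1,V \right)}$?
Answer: $\frac{2 i \sqrt{3050025315}}{2395} \approx 46.119 i$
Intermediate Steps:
$s{\left(d \right)} = 3$
$t{\left(B,C \right)} = -6$ ($t{\left(B,C \right)} = -2 - 4 = -6$)
$Z{\left(V \right)} = -9$ ($Z{\left(V \right)} = 3 \left(3 - 6\right) = 3 \left(-3\right) = -9$)
$\sqrt{\frac{-2218 + \left(\left(-491 + 252\right) + 239\right)}{2404 + Z{\left(-48 \right)}} - 2126} = \sqrt{\frac{-2218 + \left(\left(-491 + 252\right) + 239\right)}{2404 - 9} - 2126} = \sqrt{\frac{-2218 + \left(-239 + 239\right)}{2395} - 2126} = \sqrt{\left(-2218 + 0\right) \frac{1}{2395} - 2126} = \sqrt{\left(-2218\right) \frac{1}{2395} - 2126} = \sqrt{- \frac{2218}{2395} - 2126} = \sqrt{- \frac{5093988}{2395}} = \frac{2 i \sqrt{3050025315}}{2395}$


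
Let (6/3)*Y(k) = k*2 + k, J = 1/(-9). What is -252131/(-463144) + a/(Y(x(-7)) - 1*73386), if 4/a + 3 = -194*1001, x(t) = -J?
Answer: 1959925477963151/3600222602923720 ≈ 0.54439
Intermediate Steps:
J = -⅑ ≈ -0.11111
x(t) = ⅑ (x(t) = -1*(-⅑) = ⅑)
Y(k) = 3*k/2 (Y(k) = (k*2 + k)/2 = (2*k + k)/2 = (3*k)/2 = 3*k/2)
a = -4/194197 (a = 4/(-3 - 194*1001) = 4/(-3 - 194194) = 4/(-194197) = 4*(-1/194197) = -4/194197 ≈ -2.0598e-5)
-252131/(-463144) + a/(Y(x(-7)) - 1*73386) = -252131/(-463144) - 4/(194197*((3/2)*(⅑) - 1*73386)) = -252131*(-1/463144) - 4/(194197*(⅙ - 73386)) = 22921/42104 - 4/(194197*(-440315/6)) = 22921/42104 - 4/194197*(-6/440315) = 22921/42104 + 24/85507852055 = 1959925477963151/3600222602923720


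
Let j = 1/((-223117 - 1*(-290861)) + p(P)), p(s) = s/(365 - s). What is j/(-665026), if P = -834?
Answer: -1199/54016219459772 ≈ -2.2197e-11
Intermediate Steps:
j = 1199/81224222 (j = 1/((-223117 - 1*(-290861)) - 1*(-834)/(-365 - 834)) = 1/((-223117 + 290861) - 1*(-834)/(-1199)) = 1/(67744 - 1*(-834)*(-1/1199)) = 1/(67744 - 834/1199) = 1/(81224222/1199) = 1199/81224222 ≈ 1.4762e-5)
j/(-665026) = (1199/81224222)/(-665026) = (1199/81224222)*(-1/665026) = -1199/54016219459772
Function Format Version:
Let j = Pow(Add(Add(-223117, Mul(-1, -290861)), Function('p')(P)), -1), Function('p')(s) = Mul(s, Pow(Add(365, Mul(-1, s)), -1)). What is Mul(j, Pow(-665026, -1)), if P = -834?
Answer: Rational(-1199, 54016219459772) ≈ -2.2197e-11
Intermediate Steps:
j = Rational(1199, 81224222) (j = Pow(Add(Add(-223117, Mul(-1, -290861)), Mul(-1, -834, Pow(Add(-365, -834), -1))), -1) = Pow(Add(Add(-223117, 290861), Mul(-1, -834, Pow(-1199, -1))), -1) = Pow(Add(67744, Mul(-1, -834, Rational(-1, 1199))), -1) = Pow(Add(67744, Rational(-834, 1199)), -1) = Pow(Rational(81224222, 1199), -1) = Rational(1199, 81224222) ≈ 1.4762e-5)
Mul(j, Pow(-665026, -1)) = Mul(Rational(1199, 81224222), Pow(-665026, -1)) = Mul(Rational(1199, 81224222), Rational(-1, 665026)) = Rational(-1199, 54016219459772)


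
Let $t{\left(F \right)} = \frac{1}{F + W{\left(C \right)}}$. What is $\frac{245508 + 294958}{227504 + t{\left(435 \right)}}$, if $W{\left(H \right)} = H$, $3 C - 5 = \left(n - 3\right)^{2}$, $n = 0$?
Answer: $\frac{712874654}{300077779} \approx 2.3756$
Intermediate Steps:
$C = \frac{14}{3}$ ($C = \frac{5}{3} + \frac{\left(0 - 3\right)^{2}}{3} = \frac{5}{3} + \frac{\left(-3\right)^{2}}{3} = \frac{5}{3} + \frac{1}{3} \cdot 9 = \frac{5}{3} + 3 = \frac{14}{3} \approx 4.6667$)
$t{\left(F \right)} = \frac{1}{\frac{14}{3} + F}$ ($t{\left(F \right)} = \frac{1}{F + \frac{14}{3}} = \frac{1}{\frac{14}{3} + F}$)
$\frac{245508 + 294958}{227504 + t{\left(435 \right)}} = \frac{245508 + 294958}{227504 + \frac{3}{14 + 3 \cdot 435}} = \frac{540466}{227504 + \frac{3}{14 + 1305}} = \frac{540466}{227504 + \frac{3}{1319}} = \frac{540466}{\frac{300077779}{1319}} = 540466 \cdot \frac{1319}{300077779} = \frac{712874654}{300077779}$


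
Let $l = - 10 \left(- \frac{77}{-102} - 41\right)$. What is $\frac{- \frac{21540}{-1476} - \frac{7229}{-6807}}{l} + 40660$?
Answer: $\frac{77637100625648}{1909420225} \approx 40660.0$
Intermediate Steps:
$l = \frac{20525}{51}$ ($l = - 10 \left(\left(-77\right) \left(- \frac{1}{102}\right) - 41\right) = - 10 \left(\frac{77}{102} - 41\right) = \left(-10\right) \left(- \frac{4105}{102}\right) = \frac{20525}{51} \approx 402.45$)
$\frac{- \frac{21540}{-1476} - \frac{7229}{-6807}}{l} + 40660 = \frac{- \frac{21540}{-1476} - \frac{7229}{-6807}}{\frac{20525}{51}} + 40660 = \left(\left(-21540\right) \left(- \frac{1}{1476}\right) - - \frac{7229}{6807}\right) \frac{51}{20525} + 40660 = \left(\frac{1795}{123} + \frac{7229}{6807}\right) \frac{51}{20525} + 40660 = \frac{4369244}{279087} \cdot \frac{51}{20525} + 40660 = \frac{74277148}{1909420225} + 40660 = \frac{77637100625648}{1909420225}$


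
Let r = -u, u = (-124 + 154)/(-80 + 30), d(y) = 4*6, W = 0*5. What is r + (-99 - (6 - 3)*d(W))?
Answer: -852/5 ≈ -170.40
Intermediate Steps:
W = 0
d(y) = 24
u = -⅗ (u = 30/(-50) = 30*(-1/50) = -⅗ ≈ -0.60000)
r = ⅗ (r = -1*(-⅗) = ⅗ ≈ 0.60000)
r + (-99 - (6 - 3)*d(W)) = ⅗ + (-99 - (6 - 3)*24) = ⅗ + (-99 - 3*24) = ⅗ + (-99 - 1*72) = ⅗ + (-99 - 72) = ⅗ - 171 = -852/5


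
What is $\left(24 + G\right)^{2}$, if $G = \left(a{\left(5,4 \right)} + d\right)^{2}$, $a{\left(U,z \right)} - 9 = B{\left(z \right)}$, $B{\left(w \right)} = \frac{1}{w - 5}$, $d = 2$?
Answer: $15376$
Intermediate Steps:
$B{\left(w \right)} = \frac{1}{-5 + w}$
$a{\left(U,z \right)} = 9 + \frac{1}{-5 + z}$
$G = 100$ ($G = \left(\frac{-44 + 9 \cdot 4}{-5 + 4} + 2\right)^{2} = \left(\frac{-44 + 36}{-1} + 2\right)^{2} = \left(\left(-1\right) \left(-8\right) + 2\right)^{2} = \left(8 + 2\right)^{2} = 10^{2} = 100$)
$\left(24 + G\right)^{2} = \left(24 + 100\right)^{2} = 124^{2} = 15376$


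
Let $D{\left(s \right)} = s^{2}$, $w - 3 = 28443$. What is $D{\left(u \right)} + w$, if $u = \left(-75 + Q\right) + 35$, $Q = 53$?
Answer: $28615$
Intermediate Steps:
$w = 28446$ ($w = 3 + 28443 = 28446$)
$u = 13$ ($u = \left(-75 + 53\right) + 35 = -22 + 35 = 13$)
$D{\left(u \right)} + w = 13^{2} + 28446 = 169 + 28446 = 28615$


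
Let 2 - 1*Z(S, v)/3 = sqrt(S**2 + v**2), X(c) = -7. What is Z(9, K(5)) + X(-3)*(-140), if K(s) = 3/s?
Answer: 986 - 9*sqrt(226)/5 ≈ 958.94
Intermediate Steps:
Z(S, v) = 6 - 3*sqrt(S**2 + v**2)
Z(9, K(5)) + X(-3)*(-140) = (6 - 3*sqrt(9**2 + (3/5)**2)) - 7*(-140) = (6 - 3*sqrt(81 + (3*(1/5))**2)) + 980 = (6 - 3*sqrt(81 + (3/5)**2)) + 980 = (6 - 3*sqrt(81 + 9/25)) + 980 = (6 - 9*sqrt(226)/5) + 980 = 986 - 9*sqrt(226)/5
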